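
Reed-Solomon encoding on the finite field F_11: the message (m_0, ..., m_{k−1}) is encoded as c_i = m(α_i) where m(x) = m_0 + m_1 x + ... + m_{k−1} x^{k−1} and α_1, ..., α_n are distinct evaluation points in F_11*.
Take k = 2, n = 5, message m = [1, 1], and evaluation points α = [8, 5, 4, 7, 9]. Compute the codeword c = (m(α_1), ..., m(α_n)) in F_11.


c = [9, 6, 5, 8, 10]

Message polynomial: m(x) = 1 + 1·x (mod 11).
For each evaluation point α_i, compute m(α_i) mod 11:
  α_1 = 8: Horner steps 1 → 9, so m(8) = 9.
  α_2 = 5: Horner steps 1 → 6, so m(5) = 6.
  α_3 = 4: Horner steps 1 → 5, so m(4) = 5.
  α_4 = 7: Horner steps 1 → 8, so m(7) = 8.
  α_5 = 9: Horner steps 1 → 10, so m(9) = 10.
Codeword c = [9, 6, 5, 8, 10] ∈ F_11^5.


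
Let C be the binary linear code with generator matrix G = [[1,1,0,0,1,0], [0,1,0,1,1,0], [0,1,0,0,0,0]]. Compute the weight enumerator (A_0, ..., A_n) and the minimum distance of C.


Weight distribution: A_0 = 1, A_1 = 1, A_2 = 3, A_3 = 3. Minimum distance d = 1.

Enumerate all 2^3 = 8 messages m ∈ F_2^3.
For each, compute codeword c = mG in F_2^6, then tally its weight.
  m = 000 → c = 000000, weight = 0.
  m = 100 → c = 110010, weight = 3.
  m = 010 → c = 010110, weight = 3.
  m = 110 → c = 100100, weight = 2.
  m = 001 → c = 010000, weight = 1.
  m = 101 → c = 100010, weight = 2.
  m = 011 → c = 000110, weight = 2.
  m = 111 → c = 110100, weight = 3.
Tally weights:
  weight 0: 1 codewords.
  weight 1: 1 codewords.
  weight 2: 3 codewords.
  weight 3: 3 codewords.
Minimum distance d = smallest w > 0 with A_w > 0 = 1.
Sanity: Σ A_w = 8 = 2^3 = 8 ✓.


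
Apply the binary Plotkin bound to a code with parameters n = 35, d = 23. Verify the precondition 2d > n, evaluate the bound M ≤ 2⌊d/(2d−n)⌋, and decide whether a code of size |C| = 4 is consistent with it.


Plotkin bound M ≤ 4; given |C| = 4 ≤ bound (satisfied).

Check applicability: 2d = 46, n = 35.
2d − n = 11 > 0, so Plotkin applies.
Compute d/(2d−n) = 23/11 ≈ 2.0909.
⌊d/(2d−n)⌋ = 2.
Plotkin bound: M ≤ 2·2 = 4.
Given |C| = 4, check: satisfied.
This |C| is at the Plotkin bound.


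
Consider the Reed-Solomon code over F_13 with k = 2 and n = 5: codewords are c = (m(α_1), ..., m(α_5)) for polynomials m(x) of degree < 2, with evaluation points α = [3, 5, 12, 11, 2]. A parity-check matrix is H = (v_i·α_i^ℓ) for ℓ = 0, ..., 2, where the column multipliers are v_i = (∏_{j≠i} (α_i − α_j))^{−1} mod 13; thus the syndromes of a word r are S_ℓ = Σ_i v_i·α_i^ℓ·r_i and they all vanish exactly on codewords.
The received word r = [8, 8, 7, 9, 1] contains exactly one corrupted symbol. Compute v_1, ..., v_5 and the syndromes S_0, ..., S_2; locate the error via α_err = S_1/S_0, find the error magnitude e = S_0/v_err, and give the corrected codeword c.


S = (4, 12, 10), error at position 1, error magnitude e = 9, c = [12, 8, 7, 9, 1].

Step 1: column multipliers v_i = (∏_{j≠i}(α_i − α_j))^{−1} mod 13.
  i = 1 (α = 3): (3−5)(3−12)(3−11)(3−2) = (−2)·(−9)·(−8)·1 = −144 ≡ 12, so v_1 = 12^{−1} = 12 (mod 13).
  i = 2 (α = 5): (5−3)(5−12)(5−11)(5−2) = 2·(−7)·(−6)·3 = 252 ≡ 5, so v_2 = 5^{−1} = 8 (mod 13).
  i = 3 (α = 12): (12−3)(12−5)(12−11)(12−2) = 9·7·1·10 = 630 ≡ 6, so v_3 = 6^{−1} = 11 (mod 13).
  i = 4 (α = 11): (11−3)(11−5)(11−12)(11−2) = 8·6·(−1)·9 = −432 ≡ 10, so v_4 = 10^{−1} = 4 (mod 13).
  i = 5 (α = 2): (2−3)(2−5)(2−12)(2−11) = (−1)·(−3)·(−10)·(−9) = 270 ≡ 10, so v_5 = 10^{−1} = 4 (mod 13).
  v = [12, 8, 11, 4, 4].
Step 2: syndromes of r = [8, 8, 7, 9, 1] (all sums mod 13).
  S_0 = Σ v_i r_i = 12·8 + 8·8 + 11·7 + 4·9 + 4·1 = 277 ≡ 4.
  S_1 = Σ v_i α_i r_i = 12·3·8 + 8·5·8 + 11·12·7 + 4·11·9 + 4·2·1 = 1936 ≡ 12.
  α_i^2 mod 13 = [9, 12, 1, 4, 4].
  S_2 = Σ v_i α_i^2 r_i = 12·9·8 + 8·12·8 + 11·1·7 + 4·4·9 + 4·4·1 = 1869 ≡ 10.
  S = (4, 12, 10) ≠ 0, so r is not a codeword (an error is present).
Step 3: locate the error. For a single error e at position i, S_ℓ = v_i·e·α_i^ℓ, so α_err = S_1/S_0.
  S_0^{−1} = 4^{−1} = 10 (mod 13), so α_err = 12·10 = 120 ≡ 3 = α_1. Error position i = 1.
  Consistency check: S_2/S_1 = 10·12 = 120 ≡ 3 = α_err ✓ (single-error assumption holds).
Step 4: error magnitude e = S_0/v_1 = S_0·∏_{j≠1}(α_1 − α_j) = 4·12 = 48 ≡ 9 (mod 13).
Step 5: correct position 1: c_1 = r_1 − e = 8 − 9 ≡ 12 (mod 13). Hence c = [12, 8, 7, 9, 1].
  Check: interpolating c through the α_i gives m(x) = 5 + 11·x (degree < 2) with m(α_i) = c_i for every i, so c is indeed a codeword.


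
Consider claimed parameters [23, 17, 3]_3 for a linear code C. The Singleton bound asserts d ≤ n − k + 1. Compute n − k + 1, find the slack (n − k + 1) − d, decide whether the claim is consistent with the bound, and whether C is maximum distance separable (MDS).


Singleton RHS = n − k + 1 = 7, slack = 4, bound satisfied, not MDS.

Singleton bound: d ≤ n − k + 1.
Here n = 23, k = 17, so n − k + 1 = 7.
Given d = 3, check d ≤ 7: YES.
Slack = (n − k + 1) − d = 4.
The code is NOT MDS (slack = 4 > 0).
Description: the claimed parameters are [23, 17, 3]_3; such a code would be non-MDS.


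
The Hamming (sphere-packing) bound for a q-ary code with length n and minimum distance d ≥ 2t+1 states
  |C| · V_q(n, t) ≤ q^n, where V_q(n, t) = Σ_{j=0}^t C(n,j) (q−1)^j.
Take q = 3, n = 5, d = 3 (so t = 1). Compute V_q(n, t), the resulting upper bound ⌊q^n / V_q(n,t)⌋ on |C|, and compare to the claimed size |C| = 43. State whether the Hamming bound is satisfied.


V_q(n, t) = 11, q^n = 243, Hamming bound = 22, |C| = 43 > bound (violated).

Step 1: Compute V_q(n, t) = Σ_{j=0}^1 C(n, j) (q−1)^j.
  j = 0: C(5,0)·(2)^0 = 1·1 = 1.
  j = 1: C(5,1)·(2)^1 = 5·2 = 10.
  V_q(n, t) = 1 + 10 = 11.
Step 2: q^n = 3^5 = 243.
Step 3: Hamming bound ⌊q^n / V_q(n,t)⌋ = ⌊243/11⌋ = 22.
Step 4: Compare |C| = 43 to 22: violated.
The claimed |C| lies above the Hamming bound, so no 3-ary code of length 5 with d ≥ 3 can have 43 codewords.


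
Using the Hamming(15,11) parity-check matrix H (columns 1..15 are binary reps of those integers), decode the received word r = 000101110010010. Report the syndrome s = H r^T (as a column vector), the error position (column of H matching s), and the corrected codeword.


s = (1, 0, 0, 0)^T, error position = 8, corrected codeword c = 000101100010010

Compute s = H r^T mod 2 one row at a time:
  s_1 = 1 + 0 + 0 + 1 + 0 + 0 + 1 + 0 = 3 ≡ 1 (mod 2).
  s_2 = 1 + 0 + 1 + 1 + 0 + 0 + 1 + 0 = 4 ≡ 0 (mod 2).
  s_3 = 0 + 0 + 1 + 1 + 0 + 1 + 1 + 0 = 4 ≡ 0 (mod 2).
  s_4 = 0 + 0 + 0 + 1 + 0 + 1 + 0 + 0 = 2 ≡ 0 (mod 2).
s = (1, 0, 0, 0)^T — this equals column 8 of H (binary 1000), so error is at position 8.
Correct: flip bit 8 of r = 000101110010010 to get c = 000101100010010.


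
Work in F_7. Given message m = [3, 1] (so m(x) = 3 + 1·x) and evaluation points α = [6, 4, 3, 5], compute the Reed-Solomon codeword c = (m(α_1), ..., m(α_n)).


c = [2, 0, 6, 1]

Message polynomial: m(x) = 3 + 1·x (mod 7).
For each evaluation point α_i, compute m(α_i) mod 7:
  α_1 = 6: Horner steps 1 → 2, so m(6) = 2.
  α_2 = 4: Horner steps 1 → 0, so m(4) = 0.
  α_3 = 3: Horner steps 1 → 6, so m(3) = 6.
  α_4 = 5: Horner steps 1 → 1, so m(5) = 1.
Codeword c = [2, 0, 6, 1] ∈ F_7^4.


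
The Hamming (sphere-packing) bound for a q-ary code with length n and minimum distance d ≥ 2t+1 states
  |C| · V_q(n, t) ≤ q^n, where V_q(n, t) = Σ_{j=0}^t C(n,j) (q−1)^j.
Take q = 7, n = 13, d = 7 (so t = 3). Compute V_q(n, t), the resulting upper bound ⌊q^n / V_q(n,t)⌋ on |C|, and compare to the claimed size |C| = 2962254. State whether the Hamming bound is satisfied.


V_q(n, t) = 64663, q^n = 96889010407, Hamming bound = 1498368, |C| = 2962254 > bound (violated).

Step 1: Compute V_q(n, t) = Σ_{j=0}^3 C(n, j) (q−1)^j.
  j = 0: C(13,0)·(6)^0 = 1·1 = 1.
  j = 1: C(13,1)·(6)^1 = 13·6 = 78.
  j = 2: C(13,2)·(6)^2 = 78·36 = 2808.
  j = 3: C(13,3)·(6)^3 = 286·216 = 61776.
  V_q(n, t) = 1 + 78 + 2808 + 61776 = 64663.
Step 2: q^n = 7^13 = 96889010407.
Step 3: Hamming bound ⌊q^n / V_q(n,t)⌋ = ⌊96889010407/64663⌋ = 1498368.
Step 4: Compare |C| = 2962254 to 1498368: violated.
The claimed |C| lies above the Hamming bound, so no 7-ary code of length 13 with d ≥ 7 can have 2962254 codewords.


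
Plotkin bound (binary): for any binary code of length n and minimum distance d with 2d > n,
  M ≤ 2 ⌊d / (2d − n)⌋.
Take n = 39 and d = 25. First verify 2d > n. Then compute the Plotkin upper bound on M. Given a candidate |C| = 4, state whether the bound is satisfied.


Plotkin bound M ≤ 4; given |C| = 4 ≤ bound (satisfied).

Check applicability: 2d = 50, n = 39.
2d − n = 11 > 0, so Plotkin applies.
Compute d/(2d−n) = 25/11 ≈ 2.2727.
⌊d/(2d−n)⌋ = 2.
Plotkin bound: M ≤ 2·2 = 4.
Given |C| = 4, check: satisfied.
This |C| is at the Plotkin bound.


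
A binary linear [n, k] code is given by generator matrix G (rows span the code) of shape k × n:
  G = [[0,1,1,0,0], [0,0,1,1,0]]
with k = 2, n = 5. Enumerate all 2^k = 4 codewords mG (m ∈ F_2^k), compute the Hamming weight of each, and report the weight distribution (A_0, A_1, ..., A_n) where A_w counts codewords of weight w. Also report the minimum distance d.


Weight distribution: A_0 = 1, A_2 = 3. Minimum distance d = 2.

Enumerate all 2^2 = 4 messages m ∈ F_2^2.
For each, compute codeword c = mG in F_2^5, then tally its weight.
  m = 00 → c = 00000, weight = 0.
  m = 10 → c = 01100, weight = 2.
  m = 01 → c = 00110, weight = 2.
  m = 11 → c = 01010, weight = 2.
Tally weights:
  weight 0: 1 codewords.
  weight 2: 3 codewords.
Minimum distance d = smallest w > 0 with A_w > 0 = 2.
Sanity: Σ A_w = 4 = 2^2 = 4 ✓.


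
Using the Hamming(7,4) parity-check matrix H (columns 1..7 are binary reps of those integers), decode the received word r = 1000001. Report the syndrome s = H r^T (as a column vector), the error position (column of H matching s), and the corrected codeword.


s = (1, 1, 0)^T, error position = 6, corrected codeword c = 1000011

Compute s = H r^T mod 2 one row at a time:
  s_1 = 0 + 0 + 0 + 1 = 1 ≡ 1 (mod 2).
  s_2 = 0 + 0 + 0 + 1 = 1 ≡ 1 (mod 2).
  s_3 = 1 + 0 + 0 + 1 = 2 ≡ 0 (mod 2).
s = (1, 1, 0)^T — this equals column 6 of H (binary 110), so error is at position 6.
Correct: flip bit 6 of r = 1000001 to get c = 1000011.


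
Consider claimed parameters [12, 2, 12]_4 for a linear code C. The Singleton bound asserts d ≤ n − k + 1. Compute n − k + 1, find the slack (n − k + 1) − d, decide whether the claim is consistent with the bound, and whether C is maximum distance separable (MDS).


Singleton RHS = n − k + 1 = 11, slack = -1, bound violated (no such code; not MDS).

Singleton bound: d ≤ n − k + 1.
Here n = 12, k = 2, so n − k + 1 = 11.
Given d = 12, check d ≤ 11: NO.
Slack = (n − k + 1) − d = -1.
The slack is negative: d = 12 exceeds n − k + 1 = 11 by 1, so the Singleton bound is violated and no linear [12, 2, 12]_4 code can exist. In particular it is not MDS (MDS requires d = n − k + 1 exactly).
Description: the claimed parameters are [12, 2, 12]_4; such a code would be impossible (violates the Singleton bound).


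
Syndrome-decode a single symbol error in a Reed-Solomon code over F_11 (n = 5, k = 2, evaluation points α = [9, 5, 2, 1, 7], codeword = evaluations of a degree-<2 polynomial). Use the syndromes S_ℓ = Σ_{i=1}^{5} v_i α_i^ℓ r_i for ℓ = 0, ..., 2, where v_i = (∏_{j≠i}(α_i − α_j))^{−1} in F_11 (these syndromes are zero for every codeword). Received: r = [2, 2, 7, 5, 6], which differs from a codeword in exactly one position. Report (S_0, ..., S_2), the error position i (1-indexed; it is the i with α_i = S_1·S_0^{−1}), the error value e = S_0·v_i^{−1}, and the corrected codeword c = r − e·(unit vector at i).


S = (10, 2, 7), error at position 1, error magnitude e = 3, c = [10, 2, 7, 5, 6].

Step 1: column multipliers v_i = (∏_{j≠i}(α_i − α_j))^{−1} mod 11.
  i = 1 (α = 9): (9−5)(9−2)(9−1)(9−7) = 4·7·8·2 = 448 ≡ 8, so v_1 = 8^{−1} = 7 (mod 11).
  i = 2 (α = 5): (5−9)(5−2)(5−1)(5−7) = (−4)·3·4·(−2) = 96 ≡ 8, so v_2 = 8^{−1} = 7 (mod 11).
  i = 3 (α = 2): (2−9)(2−5)(2−1)(2−7) = (−7)·(−3)·1·(−5) = −105 ≡ 5, so v_3 = 5^{−1} = 9 (mod 11).
  i = 4 (α = 1): (1−9)(1−5)(1−2)(1−7) = (−8)·(−4)·(−1)·(−6) = 192 ≡ 5, so v_4 = 5^{−1} = 9 (mod 11).
  i = 5 (α = 7): (7−9)(7−5)(7−2)(7−1) = (−2)·2·5·6 = −120 ≡ 1, so v_5 = 1^{−1} = 1 (mod 11).
  v = [7, 7, 9, 9, 1].
Step 2: syndromes of r = [2, 2, 7, 5, 6] (all sums mod 11).
  S_0 = Σ v_i r_i = 7·2 + 7·2 + 9·7 + 9·5 + 1·6 = 142 ≡ 10.
  S_1 = Σ v_i α_i r_i = 7·9·2 + 7·5·2 + 9·2·7 + 9·1·5 + 1·7·6 = 409 ≡ 2.
  α_i^2 mod 11 = [4, 3, 4, 1, 5].
  S_2 = Σ v_i α_i^2 r_i = 7·4·2 + 7·3·2 + 9·4·7 + 9·1·5 + 1·5·6 = 425 ≡ 7.
  S = (10, 2, 7) ≠ 0, so r is not a codeword (an error is present).
Step 3: locate the error. For a single error e at position i, S_ℓ = v_i·e·α_i^ℓ, so α_err = S_1/S_0.
  S_0^{−1} = 10^{−1} = 10 (mod 11), so α_err = 2·10 = 20 ≡ 9 = α_1. Error position i = 1.
  Consistency check: S_2/S_1 = 7·6 = 42 ≡ 9 = α_err ✓ (single-error assumption holds).
Step 4: error magnitude e = S_0/v_1 = S_0·∏_{j≠1}(α_1 − α_j) = 10·8 = 80 ≡ 3 (mod 11).
Step 5: correct position 1: c_1 = r_1 − e = 2 − 3 ≡ 10 (mod 11). Hence c = [10, 2, 7, 5, 6].
  Check: interpolating c through the α_i gives m(x) = 3 + 2·x (degree < 2) with m(α_i) = c_i for every i, so c is indeed a codeword.


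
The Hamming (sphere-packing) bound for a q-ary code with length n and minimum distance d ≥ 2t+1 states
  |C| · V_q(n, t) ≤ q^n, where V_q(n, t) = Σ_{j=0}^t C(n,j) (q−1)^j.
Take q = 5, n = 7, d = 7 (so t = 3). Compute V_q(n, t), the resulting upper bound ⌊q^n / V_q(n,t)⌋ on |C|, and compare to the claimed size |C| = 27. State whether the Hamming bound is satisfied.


V_q(n, t) = 2605, q^n = 78125, Hamming bound = 29, |C| = 27 ≤ bound (satisfied).

Step 1: Compute V_q(n, t) = Σ_{j=0}^3 C(n, j) (q−1)^j.
  j = 0: C(7,0)·(4)^0 = 1·1 = 1.
  j = 1: C(7,1)·(4)^1 = 7·4 = 28.
  j = 2: C(7,2)·(4)^2 = 21·16 = 336.
  j = 3: C(7,3)·(4)^3 = 35·64 = 2240.
  V_q(n, t) = 1 + 28 + 336 + 2240 = 2605.
Step 2: q^n = 5^7 = 78125.
Step 3: Hamming bound ⌊q^n / V_q(n,t)⌋ = ⌊78125/2605⌋ = 29.
Step 4: Compare |C| = 27 to 29: satisfied.
The claimed |C| lies below the Hamming bound.


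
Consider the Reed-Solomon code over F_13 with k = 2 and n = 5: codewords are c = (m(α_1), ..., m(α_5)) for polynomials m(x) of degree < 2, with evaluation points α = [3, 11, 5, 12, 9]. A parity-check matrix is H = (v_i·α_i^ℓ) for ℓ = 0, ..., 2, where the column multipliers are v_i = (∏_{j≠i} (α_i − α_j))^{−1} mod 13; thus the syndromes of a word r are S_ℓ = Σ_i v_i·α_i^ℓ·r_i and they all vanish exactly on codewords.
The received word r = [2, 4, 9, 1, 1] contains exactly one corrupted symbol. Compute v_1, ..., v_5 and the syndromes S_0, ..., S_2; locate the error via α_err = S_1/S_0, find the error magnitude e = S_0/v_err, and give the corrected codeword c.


S = (4, 10, 12), error at position 5, error magnitude e = 4, c = [2, 4, 9, 1, 10].

Step 1: column multipliers v_i = (∏_{j≠i}(α_i − α_j))^{−1} mod 13.
  i = 1 (α = 3): (3−11)(3−5)(3−12)(3−9) = (−8)·(−2)·(−9)·(−6) = 864 ≡ 6, so v_1 = 6^{−1} = 11 (mod 13).
  i = 2 (α = 11): (11−3)(11−5)(11−12)(11−9) = 8·6·(−1)·2 = −96 ≡ 8, so v_2 = 8^{−1} = 5 (mod 13).
  i = 3 (α = 5): (5−3)(5−11)(5−12)(5−9) = 2·(−6)·(−7)·(−4) = −336 ≡ 2, so v_3 = 2^{−1} = 7 (mod 13).
  i = 4 (α = 12): (12−3)(12−11)(12−5)(12−9) = 9·1·7·3 = 189 ≡ 7, so v_4 = 7^{−1} = 2 (mod 13).
  i = 5 (α = 9): (9−3)(9−11)(9−5)(9−12) = 6·(−2)·4·(−3) = 144 ≡ 1, so v_5 = 1^{−1} = 1 (mod 13).
  v = [11, 5, 7, 2, 1].
Step 2: syndromes of r = [2, 4, 9, 1, 1] (all sums mod 13).
  S_0 = Σ v_i r_i = 11·2 + 5·4 + 7·9 + 2·1 + 1·1 = 108 ≡ 4.
  S_1 = Σ v_i α_i r_i = 11·3·2 + 5·11·4 + 7·5·9 + 2·12·1 + 1·9·1 = 634 ≡ 10.
  α_i^2 mod 13 = [9, 4, 12, 1, 3].
  S_2 = Σ v_i α_i^2 r_i = 11·9·2 + 5·4·4 + 7·12·9 + 2·1·1 + 1·3·1 = 1039 ≡ 12.
  S = (4, 10, 12) ≠ 0, so r is not a codeword (an error is present).
Step 3: locate the error. For a single error e at position i, S_ℓ = v_i·e·α_i^ℓ, so α_err = S_1/S_0.
  S_0^{−1} = 4^{−1} = 10 (mod 13), so α_err = 10·10 = 100 ≡ 9 = α_5. Error position i = 5.
  Consistency check: S_2/S_1 = 12·4 = 48 ≡ 9 = α_err ✓ (single-error assumption holds).
Step 4: error magnitude e = S_0/v_5 = S_0·∏_{j≠5}(α_5 − α_j) = 4·1 = 4 ≡ 4 (mod 13).
Step 5: correct position 5: c_5 = r_5 − e = 1 − 4 ≡ 10 (mod 13). Hence c = [2, 4, 9, 1, 10].
  Check: interpolating c through the α_i gives m(x) = 11 + 10·x (degree < 2) with m(α_i) = c_i for every i, so c is indeed a codeword.


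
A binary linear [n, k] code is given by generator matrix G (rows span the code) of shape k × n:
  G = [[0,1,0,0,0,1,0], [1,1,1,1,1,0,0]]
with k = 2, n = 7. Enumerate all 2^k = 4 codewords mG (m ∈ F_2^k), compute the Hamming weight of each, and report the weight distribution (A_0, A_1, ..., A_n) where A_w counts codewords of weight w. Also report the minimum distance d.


Weight distribution: A_0 = 1, A_2 = 1, A_5 = 2. Minimum distance d = 2.

Enumerate all 2^2 = 4 messages m ∈ F_2^2.
For each, compute codeword c = mG in F_2^7, then tally its weight.
  m = 00 → c = 0000000, weight = 0.
  m = 10 → c = 0100010, weight = 2.
  m = 01 → c = 1111100, weight = 5.
  m = 11 → c = 1011110, weight = 5.
Tally weights:
  weight 0: 1 codewords.
  weight 2: 1 codewords.
  weight 5: 2 codewords.
Minimum distance d = smallest w > 0 with A_w > 0 = 2.
Sanity: Σ A_w = 4 = 2^2 = 4 ✓.


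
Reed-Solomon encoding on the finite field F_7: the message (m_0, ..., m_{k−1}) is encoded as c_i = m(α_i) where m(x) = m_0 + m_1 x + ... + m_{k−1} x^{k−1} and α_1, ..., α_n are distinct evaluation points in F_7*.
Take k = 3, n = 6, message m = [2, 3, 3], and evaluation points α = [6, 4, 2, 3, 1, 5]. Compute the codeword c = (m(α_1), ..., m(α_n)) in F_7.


c = [2, 6, 6, 3, 1, 1]

Message polynomial: m(x) = 2 + 3·x + 3·x^2 (mod 7).
For each evaluation point α_i, compute m(α_i) mod 7:
  α_1 = 6: Horner steps 3 → 0 → 2, so m(6) = 2.
  α_2 = 4: Horner steps 3 → 1 → 6, so m(4) = 6.
  α_3 = 2: Horner steps 3 → 2 → 6, so m(2) = 6.
  α_4 = 3: Horner steps 3 → 5 → 3, so m(3) = 3.
  α_5 = 1: Horner steps 3 → 6 → 1, so m(1) = 1.
  α_6 = 5: Horner steps 3 → 4 → 1, so m(5) = 1.
Codeword c = [2, 6, 6, 3, 1, 1] ∈ F_7^6.


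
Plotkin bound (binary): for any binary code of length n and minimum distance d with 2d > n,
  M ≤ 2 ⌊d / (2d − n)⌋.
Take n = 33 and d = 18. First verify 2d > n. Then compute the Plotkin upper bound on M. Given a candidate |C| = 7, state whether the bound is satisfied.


Plotkin bound M ≤ 12; given |C| = 7 ≤ bound (satisfied).

Check applicability: 2d = 36, n = 33.
2d − n = 3 > 0, so Plotkin applies.
Compute d/(2d−n) = 18/3 ≈ 6.0000.
⌊d/(2d−n)⌋ = 6.
Plotkin bound: M ≤ 2·6 = 12.
Given |C| = 7, check: satisfied.
This |C| is below the Plotkin bound.


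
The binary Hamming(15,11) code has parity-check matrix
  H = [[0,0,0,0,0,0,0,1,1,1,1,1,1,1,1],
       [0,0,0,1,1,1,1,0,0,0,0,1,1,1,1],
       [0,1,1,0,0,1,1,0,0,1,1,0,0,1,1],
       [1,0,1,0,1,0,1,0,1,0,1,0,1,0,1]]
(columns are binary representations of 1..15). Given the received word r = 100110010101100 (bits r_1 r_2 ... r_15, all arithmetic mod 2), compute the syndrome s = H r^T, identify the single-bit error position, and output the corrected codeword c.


s = (0, 0, 1, 1)^T, error position = 3, corrected codeword c = 101110010101100

Compute s = H r^T mod 2 one row at a time:
  s_1 = 1 + 0 + 1 + 0 + 1 + 1 + 0 + 0 = 4 ≡ 0 (mod 2).
  s_2 = 1 + 1 + 0 + 0 + 1 + 1 + 0 + 0 = 4 ≡ 0 (mod 2).
  s_3 = 0 + 0 + 0 + 0 + 1 + 0 + 0 + 0 = 1 ≡ 1 (mod 2).
  s_4 = 1 + 0 + 1 + 0 + 0 + 0 + 1 + 0 = 3 ≡ 1 (mod 2).
s = (0, 0, 1, 1)^T — this equals column 3 of H (binary 0011), so error is at position 3.
Correct: flip bit 3 of r = 100110010101100 to get c = 101110010101100.


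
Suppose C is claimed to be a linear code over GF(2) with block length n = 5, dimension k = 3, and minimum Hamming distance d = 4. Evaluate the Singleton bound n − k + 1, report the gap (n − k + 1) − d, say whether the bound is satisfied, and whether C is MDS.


Singleton RHS = n − k + 1 = 3, slack = -1, bound violated (no such code; not MDS).

Singleton bound: d ≤ n − k + 1.
Here n = 5, k = 3, so n − k + 1 = 3.
Given d = 4, check d ≤ 3: NO.
Slack = (n − k + 1) − d = -1.
The slack is negative: d = 4 exceeds n − k + 1 = 3 by 1, so the Singleton bound is violated and no linear [5, 3, 4]_2 code can exist. In particular it is not MDS (MDS requires d = n − k + 1 exactly).
Description: the claimed parameters are [5, 3, 4]_2; such a code would be impossible (violates the Singleton bound).


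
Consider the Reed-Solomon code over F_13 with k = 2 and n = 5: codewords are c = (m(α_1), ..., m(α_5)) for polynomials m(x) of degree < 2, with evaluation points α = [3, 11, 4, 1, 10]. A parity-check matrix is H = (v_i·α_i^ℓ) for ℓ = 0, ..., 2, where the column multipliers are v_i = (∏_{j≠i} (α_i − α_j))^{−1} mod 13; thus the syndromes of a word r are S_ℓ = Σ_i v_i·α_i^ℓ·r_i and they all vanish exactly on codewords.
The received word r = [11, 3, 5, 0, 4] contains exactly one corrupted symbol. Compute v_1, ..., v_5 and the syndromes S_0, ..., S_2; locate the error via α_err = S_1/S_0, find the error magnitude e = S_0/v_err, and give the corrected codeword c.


S = (11, 5, 7), error at position 3, error magnitude e = 8, c = [11, 3, 10, 0, 4].

Step 1: column multipliers v_i = (∏_{j≠i}(α_i − α_j))^{−1} mod 13.
  i = 1 (α = 3): (3−11)(3−4)(3−1)(3−10) = (−8)·(−1)·2·(−7) = −112 ≡ 5, so v_1 = 5^{−1} = 8 (mod 13).
  i = 2 (α = 11): (11−3)(11−4)(11−1)(11−10) = 8·7·10·1 = 560 ≡ 1, so v_2 = 1^{−1} = 1 (mod 13).
  i = 3 (α = 4): (4−3)(4−11)(4−1)(4−10) = 1·(−7)·3·(−6) = 126 ≡ 9, so v_3 = 9^{−1} = 3 (mod 13).
  i = 4 (α = 1): (1−3)(1−11)(1−4)(1−10) = (−2)·(−10)·(−3)·(−9) = 540 ≡ 7, so v_4 = 7^{−1} = 2 (mod 13).
  i = 5 (α = 10): (10−3)(10−11)(10−4)(10−1) = 7·(−1)·6·9 = −378 ≡ 12, so v_5 = 12^{−1} = 12 (mod 13).
  v = [8, 1, 3, 2, 12].
Step 2: syndromes of r = [11, 3, 5, 0, 4] (all sums mod 13).
  S_0 = Σ v_i r_i = 8·11 + 1·3 + 3·5 + 2·0 + 12·4 = 154 ≡ 11.
  S_1 = Σ v_i α_i r_i = 8·3·11 + 1·11·3 + 3·4·5 + 2·1·0 + 12·10·4 = 837 ≡ 5.
  α_i^2 mod 13 = [9, 4, 3, 1, 9].
  S_2 = Σ v_i α_i^2 r_i = 8·9·11 + 1·4·3 + 3·3·5 + 2·1·0 + 12·9·4 = 1281 ≡ 7.
  S = (11, 5, 7) ≠ 0, so r is not a codeword (an error is present).
Step 3: locate the error. For a single error e at position i, S_ℓ = v_i·e·α_i^ℓ, so α_err = S_1/S_0.
  S_0^{−1} = 11^{−1} = 6 (mod 13), so α_err = 5·6 = 30 ≡ 4 = α_3. Error position i = 3.
  Consistency check: S_2/S_1 = 7·8 = 56 ≡ 4 = α_err ✓ (single-error assumption holds).
Step 4: error magnitude e = S_0/v_3 = S_0·∏_{j≠3}(α_3 − α_j) = 11·9 = 99 ≡ 8 (mod 13).
Step 5: correct position 3: c_3 = r_3 − e = 5 − 8 ≡ 10 (mod 13). Hence c = [11, 3, 10, 0, 4].
  Check: interpolating c through the α_i gives m(x) = 1 + 12·x (degree < 2) with m(α_i) = c_i for every i, so c is indeed a codeword.


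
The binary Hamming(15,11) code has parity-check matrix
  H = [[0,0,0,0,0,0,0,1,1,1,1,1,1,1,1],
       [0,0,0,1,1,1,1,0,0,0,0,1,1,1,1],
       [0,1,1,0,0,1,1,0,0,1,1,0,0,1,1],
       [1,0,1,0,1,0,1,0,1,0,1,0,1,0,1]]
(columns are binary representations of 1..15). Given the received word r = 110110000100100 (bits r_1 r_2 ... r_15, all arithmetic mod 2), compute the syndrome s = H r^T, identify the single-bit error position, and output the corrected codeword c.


s = (0, 1, 0, 1)^T, error position = 5, corrected codeword c = 110100000100100

Compute s = H r^T mod 2 one row at a time:
  s_1 = 0 + 0 + 1 + 0 + 0 + 1 + 0 + 0 = 2 ≡ 0 (mod 2).
  s_2 = 1 + 1 + 0 + 0 + 0 + 1 + 0 + 0 = 3 ≡ 1 (mod 2).
  s_3 = 1 + 0 + 0 + 0 + 1 + 0 + 0 + 0 = 2 ≡ 0 (mod 2).
  s_4 = 1 + 0 + 1 + 0 + 0 + 0 + 1 + 0 = 3 ≡ 1 (mod 2).
s = (0, 1, 0, 1)^T — this equals column 5 of H (binary 0101), so error is at position 5.
Correct: flip bit 5 of r = 110110000100100 to get c = 110100000100100.


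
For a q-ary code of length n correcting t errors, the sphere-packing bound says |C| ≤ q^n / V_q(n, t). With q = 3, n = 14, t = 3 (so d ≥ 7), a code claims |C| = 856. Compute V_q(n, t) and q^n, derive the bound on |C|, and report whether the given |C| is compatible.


V_q(n, t) = 3305, q^n = 4782969, Hamming bound = 1447, |C| = 856 ≤ bound (satisfied).

Step 1: Compute V_q(n, t) = Σ_{j=0}^3 C(n, j) (q−1)^j.
  j = 0: C(14,0)·(2)^0 = 1·1 = 1.
  j = 1: C(14,1)·(2)^1 = 14·2 = 28.
  j = 2: C(14,2)·(2)^2 = 91·4 = 364.
  j = 3: C(14,3)·(2)^3 = 364·8 = 2912.
  V_q(n, t) = 1 + 28 + 364 + 2912 = 3305.
Step 2: q^n = 3^14 = 4782969.
Step 3: Hamming bound ⌊q^n / V_q(n,t)⌋ = ⌊4782969/3305⌋ = 1447.
Step 4: Compare |C| = 856 to 1447: satisfied.
The claimed |C| lies below the Hamming bound.


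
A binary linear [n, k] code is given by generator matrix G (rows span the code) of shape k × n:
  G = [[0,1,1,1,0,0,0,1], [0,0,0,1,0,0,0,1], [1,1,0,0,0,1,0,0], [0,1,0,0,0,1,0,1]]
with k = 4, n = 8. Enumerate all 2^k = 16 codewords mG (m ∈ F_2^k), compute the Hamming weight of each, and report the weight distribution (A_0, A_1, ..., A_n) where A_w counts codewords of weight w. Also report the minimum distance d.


Weight distribution: A_0 = 1, A_2 = 4, A_3 = 6, A_4 = 3, A_5 = 2. Minimum distance d = 2.

Enumerate all 2^4 = 16 messages m ∈ F_2^4.
For each, compute codeword c = mG in F_2^8, then tally its weight.
  m = 0000 → c = 00000000, weight = 0.
  m = 1000 → c = 01110001, weight = 4.
  m = 0100 → c = 00010001, weight = 2.
  m = 1100 → c = 01100000, weight = 2.
  m = 0010 → c = 11000100, weight = 3.
  m = 1010 → c = 10110101, weight = 5.
  m = 0110 → c = 11010101, weight = 5.
  m = 1110 → c = 10100100, weight = 3.
  m = 0001 → c = 01000101, weight = 3.
  m = 1001 → c = 00110100, weight = 3.
  m = 0101 → c = 01010100, weight = 3.
  m = 1101 → c = 00100101, weight = 3.
  m = 0011 → c = 10000001, weight = 2.
  m = 1011 → c = 11110000, weight = 4.
  m = 0111 → c = 10010000, weight = 2.
  m = 1111 → c = 11100001, weight = 4.
Tally weights:
  weight 0: 1 codewords.
  weight 2: 4 codewords.
  weight 3: 6 codewords.
  weight 4: 3 codewords.
  weight 5: 2 codewords.
Minimum distance d = smallest w > 0 with A_w > 0 = 2.
Sanity: Σ A_w = 16 = 2^4 = 16 ✓.


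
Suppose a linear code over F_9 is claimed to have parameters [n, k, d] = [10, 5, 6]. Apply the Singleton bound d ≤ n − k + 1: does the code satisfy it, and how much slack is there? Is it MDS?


Singleton RHS = n − k + 1 = 6, slack = 0, bound satisfied, MDS.

Singleton bound: d ≤ n − k + 1.
Here n = 10, k = 5, so n − k + 1 = 6.
Given d = 6, check d ≤ 6: YES.
Slack = (n − k + 1) − d = 0.
The code is MDS (slack = 0).
Description: the claimed parameters are [10, 5, 6]_9; such a code would be MDS (meets Singleton bound).


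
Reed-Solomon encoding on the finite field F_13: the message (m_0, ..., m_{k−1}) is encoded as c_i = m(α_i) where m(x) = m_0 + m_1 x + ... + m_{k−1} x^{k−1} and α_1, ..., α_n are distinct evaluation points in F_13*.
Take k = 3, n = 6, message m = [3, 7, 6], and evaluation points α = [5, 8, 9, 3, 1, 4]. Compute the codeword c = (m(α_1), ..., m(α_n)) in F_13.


c = [6, 1, 6, 0, 3, 10]

Message polynomial: m(x) = 3 + 7·x + 6·x^2 (mod 13).
For each evaluation point α_i, compute m(α_i) mod 13:
  α_1 = 5: Horner steps 6 → 11 → 6, so m(5) = 6.
  α_2 = 8: Horner steps 6 → 3 → 1, so m(8) = 1.
  α_3 = 9: Horner steps 6 → 9 → 6, so m(9) = 6.
  α_4 = 3: Horner steps 6 → 12 → 0, so m(3) = 0.
  α_5 = 1: Horner steps 6 → 0 → 3, so m(1) = 3.
  α_6 = 4: Horner steps 6 → 5 → 10, so m(4) = 10.
Codeword c = [6, 1, 6, 0, 3, 10] ∈ F_13^6.


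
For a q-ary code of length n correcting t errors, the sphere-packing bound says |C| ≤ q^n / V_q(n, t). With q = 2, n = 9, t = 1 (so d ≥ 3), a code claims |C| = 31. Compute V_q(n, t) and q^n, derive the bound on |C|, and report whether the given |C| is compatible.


V_q(n, t) = 10, q^n = 512, Hamming bound = 51, |C| = 31 ≤ bound (satisfied).

Step 1: Compute V_q(n, t) = Σ_{j=0}^1 C(n, j) (q−1)^j.
  j = 0: C(9,0)·(1)^0 = 1·1 = 1.
  j = 1: C(9,1)·(1)^1 = 9·1 = 9.
  V_q(n, t) = 1 + 9 = 10.
Step 2: q^n = 2^9 = 512.
Step 3: Hamming bound ⌊q^n / V_q(n,t)⌋ = ⌊512/10⌋ = 51.
Step 4: Compare |C| = 31 to 51: satisfied.
The claimed |C| lies below the Hamming bound.


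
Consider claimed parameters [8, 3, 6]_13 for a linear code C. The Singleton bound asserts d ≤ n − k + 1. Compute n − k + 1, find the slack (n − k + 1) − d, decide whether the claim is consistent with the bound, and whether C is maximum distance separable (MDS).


Singleton RHS = n − k + 1 = 6, slack = 0, bound satisfied, MDS.

Singleton bound: d ≤ n − k + 1.
Here n = 8, k = 3, so n − k + 1 = 6.
Given d = 6, check d ≤ 6: YES.
Slack = (n − k + 1) − d = 0.
The code is MDS (slack = 0).
Description: the claimed parameters are [8, 3, 6]_13; such a code would be MDS (meets Singleton bound).


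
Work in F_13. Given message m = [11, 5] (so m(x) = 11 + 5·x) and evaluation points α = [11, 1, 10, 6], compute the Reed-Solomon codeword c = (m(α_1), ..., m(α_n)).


c = [1, 3, 9, 2]

Message polynomial: m(x) = 11 + 5·x (mod 13).
For each evaluation point α_i, compute m(α_i) mod 13:
  α_1 = 11: Horner steps 5 → 1, so m(11) = 1.
  α_2 = 1: Horner steps 5 → 3, so m(1) = 3.
  α_3 = 10: Horner steps 5 → 9, so m(10) = 9.
  α_4 = 6: Horner steps 5 → 2, so m(6) = 2.
Codeword c = [1, 3, 9, 2] ∈ F_13^4.


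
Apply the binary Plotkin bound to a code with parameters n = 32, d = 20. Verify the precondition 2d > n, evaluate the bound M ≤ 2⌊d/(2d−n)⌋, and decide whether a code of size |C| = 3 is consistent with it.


Plotkin bound M ≤ 4; given |C| = 3 ≤ bound (satisfied).

Check applicability: 2d = 40, n = 32.
2d − n = 8 > 0, so Plotkin applies.
Compute d/(2d−n) = 20/8 ≈ 2.5000.
⌊d/(2d−n)⌋ = 2.
Plotkin bound: M ≤ 2·2 = 4.
Given |C| = 3, check: satisfied.
This |C| is below the Plotkin bound.


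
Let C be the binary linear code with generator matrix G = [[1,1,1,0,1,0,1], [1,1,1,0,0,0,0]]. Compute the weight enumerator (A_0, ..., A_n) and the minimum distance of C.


Weight distribution: A_0 = 1, A_2 = 1, A_3 = 1, A_5 = 1. Minimum distance d = 2.

Enumerate all 2^2 = 4 messages m ∈ F_2^2.
For each, compute codeword c = mG in F_2^7, then tally its weight.
  m = 00 → c = 0000000, weight = 0.
  m = 10 → c = 1110101, weight = 5.
  m = 01 → c = 1110000, weight = 3.
  m = 11 → c = 0000101, weight = 2.
Tally weights:
  weight 0: 1 codewords.
  weight 2: 1 codewords.
  weight 3: 1 codewords.
  weight 5: 1 codewords.
Minimum distance d = smallest w > 0 with A_w > 0 = 2.
Sanity: Σ A_w = 4 = 2^2 = 4 ✓.


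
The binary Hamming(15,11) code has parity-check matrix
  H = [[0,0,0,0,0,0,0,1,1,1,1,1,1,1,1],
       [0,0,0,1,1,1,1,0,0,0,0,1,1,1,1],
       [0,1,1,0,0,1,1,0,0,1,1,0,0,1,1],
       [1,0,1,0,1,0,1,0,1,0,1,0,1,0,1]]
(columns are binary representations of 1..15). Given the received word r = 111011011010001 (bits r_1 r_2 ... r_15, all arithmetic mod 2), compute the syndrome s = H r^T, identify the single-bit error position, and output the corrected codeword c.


s = (0, 1, 1, 0)^T, error position = 6, corrected codeword c = 111010011010001

Compute s = H r^T mod 2 one row at a time:
  s_1 = 1 + 1 + 0 + 1 + 0 + 0 + 0 + 1 = 4 ≡ 0 (mod 2).
  s_2 = 0 + 1 + 1 + 0 + 0 + 0 + 0 + 1 = 3 ≡ 1 (mod 2).
  s_3 = 1 + 1 + 1 + 0 + 0 + 1 + 0 + 1 = 5 ≡ 1 (mod 2).
  s_4 = 1 + 1 + 1 + 0 + 1 + 1 + 0 + 1 = 6 ≡ 0 (mod 2).
s = (0, 1, 1, 0)^T — this equals column 6 of H (binary 0110), so error is at position 6.
Correct: flip bit 6 of r = 111011011010001 to get c = 111010011010001.


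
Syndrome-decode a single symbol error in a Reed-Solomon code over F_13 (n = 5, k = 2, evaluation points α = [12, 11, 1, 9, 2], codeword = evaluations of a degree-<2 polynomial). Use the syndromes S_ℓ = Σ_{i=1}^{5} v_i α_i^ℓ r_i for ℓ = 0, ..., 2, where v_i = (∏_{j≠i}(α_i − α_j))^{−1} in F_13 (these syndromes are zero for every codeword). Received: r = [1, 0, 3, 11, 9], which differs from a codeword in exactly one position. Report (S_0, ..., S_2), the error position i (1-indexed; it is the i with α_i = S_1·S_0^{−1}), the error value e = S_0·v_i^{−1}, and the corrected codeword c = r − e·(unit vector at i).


S = (10, 7, 1), error at position 5, error magnitude e = 5, c = [1, 0, 3, 11, 4].

Step 1: column multipliers v_i = (∏_{j≠i}(α_i − α_j))^{−1} mod 13.
  i = 1 (α = 12): (12−11)(12−1)(12−9)(12−2) = 1·11·3·10 = 330 ≡ 5, so v_1 = 5^{−1} = 8 (mod 13).
  i = 2 (α = 11): (11−12)(11−1)(11−9)(11−2) = (−1)·10·2·9 = −180 ≡ 2, so v_2 = 2^{−1} = 7 (mod 13).
  i = 3 (α = 1): (1−12)(1−11)(1−9)(1−2) = (−11)·(−10)·(−8)·(−1) = 880 ≡ 9, so v_3 = 9^{−1} = 3 (mod 13).
  i = 4 (α = 9): (9−12)(9−11)(9−1)(9−2) = (−3)·(−2)·8·7 = 336 ≡ 11, so v_4 = 11^{−1} = 6 (mod 13).
  i = 5 (α = 2): (2−12)(2−11)(2−1)(2−9) = (−10)·(−9)·1·(−7) = −630 ≡ 7, so v_5 = 7^{−1} = 2 (mod 13).
  v = [8, 7, 3, 6, 2].
Step 2: syndromes of r = [1, 0, 3, 11, 9] (all sums mod 13).
  S_0 = Σ v_i r_i = 8·1 + 7·0 + 3·3 + 6·11 + 2·9 = 101 ≡ 10.
  S_1 = Σ v_i α_i r_i = 8·12·1 + 7·11·0 + 3·1·3 + 6·9·11 + 2·2·9 = 735 ≡ 7.
  α_i^2 mod 13 = [1, 4, 1, 3, 4].
  S_2 = Σ v_i α_i^2 r_i = 8·1·1 + 7·4·0 + 3·1·3 + 6·3·11 + 2·4·9 = 287 ≡ 1.
  S = (10, 7, 1) ≠ 0, so r is not a codeword (an error is present).
Step 3: locate the error. For a single error e at position i, S_ℓ = v_i·e·α_i^ℓ, so α_err = S_1/S_0.
  S_0^{−1} = 10^{−1} = 4 (mod 13), so α_err = 7·4 = 28 ≡ 2 = α_5. Error position i = 5.
  Consistency check: S_2/S_1 = 1·2 = 2 ≡ 2 = α_err ✓ (single-error assumption holds).
Step 4: error magnitude e = S_0/v_5 = S_0·∏_{j≠5}(α_5 − α_j) = 10·7 = 70 ≡ 5 (mod 13).
Step 5: correct position 5: c_5 = r_5 − e = 9 − 5 ≡ 4 (mod 13). Hence c = [1, 0, 3, 11, 4].
  Check: interpolating c through the α_i gives m(x) = 2 + 1·x (degree < 2) with m(α_i) = c_i for every i, so c is indeed a codeword.


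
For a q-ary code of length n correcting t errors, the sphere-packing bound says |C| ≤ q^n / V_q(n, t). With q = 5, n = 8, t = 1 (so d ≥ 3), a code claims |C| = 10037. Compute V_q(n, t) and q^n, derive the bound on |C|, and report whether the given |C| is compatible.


V_q(n, t) = 33, q^n = 390625, Hamming bound = 11837, |C| = 10037 ≤ bound (satisfied).

Step 1: Compute V_q(n, t) = Σ_{j=0}^1 C(n, j) (q−1)^j.
  j = 0: C(8,0)·(4)^0 = 1·1 = 1.
  j = 1: C(8,1)·(4)^1 = 8·4 = 32.
  V_q(n, t) = 1 + 32 = 33.
Step 2: q^n = 5^8 = 390625.
Step 3: Hamming bound ⌊q^n / V_q(n,t)⌋ = ⌊390625/33⌋ = 11837.
Step 4: Compare |C| = 10037 to 11837: satisfied.
The claimed |C| lies below the Hamming bound.


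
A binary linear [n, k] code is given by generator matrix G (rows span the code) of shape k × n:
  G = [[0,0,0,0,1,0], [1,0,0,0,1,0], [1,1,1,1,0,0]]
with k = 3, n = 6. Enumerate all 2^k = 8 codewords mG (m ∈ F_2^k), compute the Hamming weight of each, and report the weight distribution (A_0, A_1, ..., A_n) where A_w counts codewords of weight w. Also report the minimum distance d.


Weight distribution: A_0 = 1, A_1 = 2, A_2 = 1, A_3 = 1, A_4 = 2, A_5 = 1. Minimum distance d = 1.

Enumerate all 2^3 = 8 messages m ∈ F_2^3.
For each, compute codeword c = mG in F_2^6, then tally its weight.
  m = 000 → c = 000000, weight = 0.
  m = 100 → c = 000010, weight = 1.
  m = 010 → c = 100010, weight = 2.
  m = 110 → c = 100000, weight = 1.
  m = 001 → c = 111100, weight = 4.
  m = 101 → c = 111110, weight = 5.
  m = 011 → c = 011110, weight = 4.
  m = 111 → c = 011100, weight = 3.
Tally weights:
  weight 0: 1 codewords.
  weight 1: 2 codewords.
  weight 2: 1 codewords.
  weight 3: 1 codewords.
  weight 4: 2 codewords.
  weight 5: 1 codewords.
Minimum distance d = smallest w > 0 with A_w > 0 = 1.
Sanity: Σ A_w = 8 = 2^3 = 8 ✓.


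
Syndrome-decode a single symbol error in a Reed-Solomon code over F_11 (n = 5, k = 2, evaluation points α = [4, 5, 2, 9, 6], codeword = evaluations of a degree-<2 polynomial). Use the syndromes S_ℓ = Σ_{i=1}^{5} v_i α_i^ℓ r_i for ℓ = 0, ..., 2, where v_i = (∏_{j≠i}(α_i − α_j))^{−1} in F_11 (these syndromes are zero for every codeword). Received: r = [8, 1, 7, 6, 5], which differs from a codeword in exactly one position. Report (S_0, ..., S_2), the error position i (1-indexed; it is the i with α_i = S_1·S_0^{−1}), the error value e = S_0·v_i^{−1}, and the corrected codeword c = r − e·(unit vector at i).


S = (6, 1, 2), error at position 3, error magnitude e = 7, c = [8, 1, 0, 6, 5].

Step 1: column multipliers v_i = (∏_{j≠i}(α_i − α_j))^{−1} mod 11.
  i = 1 (α = 4): (4−5)(4−2)(4−9)(4−6) = (−1)·2·(−5)·(−2) = −20 ≡ 2, so v_1 = 2^{−1} = 6 (mod 11).
  i = 2 (α = 5): (5−4)(5−2)(5−9)(5−6) = 1·3·(−4)·(−1) = 12 ≡ 1, so v_2 = 1^{−1} = 1 (mod 11).
  i = 3 (α = 2): (2−4)(2−5)(2−9)(2−6) = (−2)·(−3)·(−7)·(−4) = 168 ≡ 3, so v_3 = 3^{−1} = 4 (mod 11).
  i = 4 (α = 9): (9−4)(9−5)(9−2)(9−6) = 5·4·7·3 = 420 ≡ 2, so v_4 = 2^{−1} = 6 (mod 11).
  i = 5 (α = 6): (6−4)(6−5)(6−2)(6−9) = 2·1·4·(−3) = −24 ≡ 9, so v_5 = 9^{−1} = 5 (mod 11).
  v = [6, 1, 4, 6, 5].
Step 2: syndromes of r = [8, 1, 7, 6, 5] (all sums mod 11).
  S_0 = Σ v_i r_i = 6·8 + 1·1 + 4·7 + 6·6 + 5·5 = 138 ≡ 6.
  S_1 = Σ v_i α_i r_i = 6·4·8 + 1·5·1 + 4·2·7 + 6·9·6 + 5·6·5 = 727 ≡ 1.
  α_i^2 mod 11 = [5, 3, 4, 4, 3].
  S_2 = Σ v_i α_i^2 r_i = 6·5·8 + 1·3·1 + 4·4·7 + 6·4·6 + 5·3·5 = 574 ≡ 2.
  S = (6, 1, 2) ≠ 0, so r is not a codeword (an error is present).
Step 3: locate the error. For a single error e at position i, S_ℓ = v_i·e·α_i^ℓ, so α_err = S_1/S_0.
  S_0^{−1} = 6^{−1} = 2 (mod 11), so α_err = 1·2 = 2 ≡ 2 = α_3. Error position i = 3.
  Consistency check: S_2/S_1 = 2·1 = 2 ≡ 2 = α_err ✓ (single-error assumption holds).
Step 4: error magnitude e = S_0/v_3 = S_0·∏_{j≠3}(α_3 − α_j) = 6·3 = 18 ≡ 7 (mod 11).
Step 5: correct position 3: c_3 = r_3 − e = 7 − 7 ≡ 0 (mod 11). Hence c = [8, 1, 0, 6, 5].
  Check: interpolating c through the α_i gives m(x) = 3 + 4·x (degree < 2) with m(α_i) = c_i for every i, so c is indeed a codeword.


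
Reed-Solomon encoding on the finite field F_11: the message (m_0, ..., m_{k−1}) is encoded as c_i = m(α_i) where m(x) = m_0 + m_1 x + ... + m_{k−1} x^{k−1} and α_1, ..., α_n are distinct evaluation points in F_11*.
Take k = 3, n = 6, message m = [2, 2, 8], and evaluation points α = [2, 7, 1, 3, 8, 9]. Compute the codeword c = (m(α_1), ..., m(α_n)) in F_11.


c = [5, 1, 1, 3, 2, 8]

Message polynomial: m(x) = 2 + 2·x + 8·x^2 (mod 11).
For each evaluation point α_i, compute m(α_i) mod 11:
  α_1 = 2: Horner steps 8 → 7 → 5, so m(2) = 5.
  α_2 = 7: Horner steps 8 → 3 → 1, so m(7) = 1.
  α_3 = 1: Horner steps 8 → 10 → 1, so m(1) = 1.
  α_4 = 3: Horner steps 8 → 4 → 3, so m(3) = 3.
  α_5 = 8: Horner steps 8 → 0 → 2, so m(8) = 2.
  α_6 = 9: Horner steps 8 → 8 → 8, so m(9) = 8.
Codeword c = [5, 1, 1, 3, 2, 8] ∈ F_11^6.
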